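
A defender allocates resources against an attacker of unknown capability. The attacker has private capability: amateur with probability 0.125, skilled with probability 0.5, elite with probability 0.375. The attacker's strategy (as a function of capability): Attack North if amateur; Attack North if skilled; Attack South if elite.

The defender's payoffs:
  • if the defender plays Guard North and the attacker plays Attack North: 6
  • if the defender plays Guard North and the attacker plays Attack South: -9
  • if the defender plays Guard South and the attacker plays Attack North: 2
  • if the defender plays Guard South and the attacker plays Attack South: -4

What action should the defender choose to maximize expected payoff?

Compute the defender's expected payoff for each action, taking the expectation over the attacker's type.
E[Guard North] = 0.125·(6) + 0.5·(6) + 0.375·(-9) = 0.375
E[Guard South] = 0.125·(2) + 0.5·(2) + 0.375·(-4) = -0.25
Best response: Guard North (0.375 is the largest).

Guard North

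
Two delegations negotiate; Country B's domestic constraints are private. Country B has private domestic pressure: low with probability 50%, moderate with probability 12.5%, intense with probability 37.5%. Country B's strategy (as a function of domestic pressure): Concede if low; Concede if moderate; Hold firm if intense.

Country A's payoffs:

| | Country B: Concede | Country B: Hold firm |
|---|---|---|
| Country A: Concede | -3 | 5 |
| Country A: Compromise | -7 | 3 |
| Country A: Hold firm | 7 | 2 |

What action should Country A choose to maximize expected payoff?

Hold firm

E[Concede] = 0.5·(-3) + 0.125·(-3) + 0.375·(5) = 0
E[Compromise] = 0.5·(-7) + 0.125·(-7) + 0.375·(3) = -3.25
E[Hold firm] = 0.5·(7) + 0.125·(7) + 0.375·(2) = 5.125
Best response: Hold firm (5.125 is the largest).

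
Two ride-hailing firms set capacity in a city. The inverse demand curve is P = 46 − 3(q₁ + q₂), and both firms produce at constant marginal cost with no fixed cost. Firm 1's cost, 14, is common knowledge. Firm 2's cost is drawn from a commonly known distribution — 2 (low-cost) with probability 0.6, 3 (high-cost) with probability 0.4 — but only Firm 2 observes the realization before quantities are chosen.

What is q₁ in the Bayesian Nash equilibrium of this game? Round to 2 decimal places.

2.27

Type-c best response for Firm 2: q₂(c) = (46 − c)/6 − q₁/2.
Firm 1 maximizes expected profit; its first-order condition is 46 − 6q₁ − 3E[q₂] − 14 = 0.
Substituting E[q₂] and solving: E[c₂] = 2.4, so q₁ = (46 − 2·14 + 2.4)/9 = 2.26667.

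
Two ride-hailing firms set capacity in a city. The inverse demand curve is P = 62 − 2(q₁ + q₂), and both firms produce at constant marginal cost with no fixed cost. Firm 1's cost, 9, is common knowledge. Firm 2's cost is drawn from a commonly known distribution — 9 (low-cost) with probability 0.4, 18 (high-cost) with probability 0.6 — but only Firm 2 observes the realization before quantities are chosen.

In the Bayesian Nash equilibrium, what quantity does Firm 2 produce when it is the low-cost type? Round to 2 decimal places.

Type-c best response for Firm 2: q₂(c) = (62 − c)/4 − q₁/2.
Firm 1 maximizes expected profit; its first-order condition is 62 − 4q₁ − 2E[q₂] − 9 = 0.
Substituting E[q₂] and solving: E[c₂] = 14.4, so q₁ = (62 − 2·9 + 14.4)/6 = 9.73333.
q₂(low-cost) = (62 − 9 − 2·9.73333)/4 = 8.38333.

8.38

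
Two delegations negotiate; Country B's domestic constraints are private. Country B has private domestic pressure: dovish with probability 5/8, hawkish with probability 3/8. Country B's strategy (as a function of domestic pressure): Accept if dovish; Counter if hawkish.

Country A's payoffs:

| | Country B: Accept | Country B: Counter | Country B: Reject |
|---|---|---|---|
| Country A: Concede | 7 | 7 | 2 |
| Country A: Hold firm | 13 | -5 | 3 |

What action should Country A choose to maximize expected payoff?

Concede

E[Concede] = 5/8·(7) + 3/8·(7) = 7
E[Hold firm] = 5/8·(13) + 3/8·(-5) = 25/4
Best response: Concede (7 is the largest).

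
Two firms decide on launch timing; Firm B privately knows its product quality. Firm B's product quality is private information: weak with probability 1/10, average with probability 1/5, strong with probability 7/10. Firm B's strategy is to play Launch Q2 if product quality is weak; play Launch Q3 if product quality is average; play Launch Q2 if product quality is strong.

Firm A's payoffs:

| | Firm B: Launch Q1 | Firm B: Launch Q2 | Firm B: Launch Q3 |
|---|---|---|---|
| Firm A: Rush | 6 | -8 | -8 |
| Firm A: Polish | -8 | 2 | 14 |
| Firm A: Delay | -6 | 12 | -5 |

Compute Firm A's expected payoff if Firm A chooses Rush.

-8

E[Rush] = 1/10·(-8) + 1/5·(-8) + 7/10·(-8) = (-4/5) + (-8/5) + (-28/5) = -8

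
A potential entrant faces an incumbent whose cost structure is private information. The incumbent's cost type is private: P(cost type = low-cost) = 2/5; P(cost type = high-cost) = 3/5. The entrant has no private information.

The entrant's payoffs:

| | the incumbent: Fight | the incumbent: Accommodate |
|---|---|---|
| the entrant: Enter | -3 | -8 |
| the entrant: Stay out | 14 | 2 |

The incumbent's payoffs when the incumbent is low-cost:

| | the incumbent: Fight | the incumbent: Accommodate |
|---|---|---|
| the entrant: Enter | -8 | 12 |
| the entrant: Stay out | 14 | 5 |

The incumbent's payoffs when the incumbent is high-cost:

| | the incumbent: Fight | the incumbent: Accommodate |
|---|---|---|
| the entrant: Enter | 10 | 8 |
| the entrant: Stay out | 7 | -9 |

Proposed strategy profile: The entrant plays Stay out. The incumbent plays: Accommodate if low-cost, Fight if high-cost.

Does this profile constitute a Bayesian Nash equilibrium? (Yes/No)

The entrant plays Stay out: E[Stay out] = 2/5·(2) + 3/5·(14) = 46/5; E[Enter] = -5. Best-responding. ✓
The incumbent (cost type low-cost), facing Stay out: Fight gives 14, Accommodate gives 5. Proposed Accommodate is not best — profitable deviation exists. ✗
The incumbent (cost type high-cost), facing Stay out: Fight gives 7, Accommodate gives -9. Proposed Fight is best. ✓

No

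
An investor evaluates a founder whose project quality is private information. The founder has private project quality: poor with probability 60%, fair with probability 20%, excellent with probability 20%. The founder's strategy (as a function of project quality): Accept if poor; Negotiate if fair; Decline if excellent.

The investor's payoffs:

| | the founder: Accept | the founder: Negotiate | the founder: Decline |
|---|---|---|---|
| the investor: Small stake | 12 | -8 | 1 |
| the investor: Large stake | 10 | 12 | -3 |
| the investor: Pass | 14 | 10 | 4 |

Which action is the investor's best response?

Pass

E[Small stake] = 0.6·(12) + 0.2·(-8) + 0.2·(1) = 5.8
E[Large stake] = 0.6·(10) + 0.2·(12) + 0.2·(-3) = 7.8
E[Pass] = 0.6·(14) + 0.2·(10) + 0.2·(4) = 11.2
Best response: Pass (11.2 is the largest).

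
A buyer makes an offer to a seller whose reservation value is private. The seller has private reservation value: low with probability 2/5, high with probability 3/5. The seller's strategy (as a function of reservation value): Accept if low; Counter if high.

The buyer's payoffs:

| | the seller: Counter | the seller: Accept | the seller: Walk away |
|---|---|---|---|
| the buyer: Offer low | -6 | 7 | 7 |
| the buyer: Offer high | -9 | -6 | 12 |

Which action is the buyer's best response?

E[Offer low] = 2/5·(7) + 3/5·(-6) = -4/5
E[Offer high] = 2/5·(-6) + 3/5·(-9) = -39/5
Best response: Offer low (-4/5 is the largest).

Offer low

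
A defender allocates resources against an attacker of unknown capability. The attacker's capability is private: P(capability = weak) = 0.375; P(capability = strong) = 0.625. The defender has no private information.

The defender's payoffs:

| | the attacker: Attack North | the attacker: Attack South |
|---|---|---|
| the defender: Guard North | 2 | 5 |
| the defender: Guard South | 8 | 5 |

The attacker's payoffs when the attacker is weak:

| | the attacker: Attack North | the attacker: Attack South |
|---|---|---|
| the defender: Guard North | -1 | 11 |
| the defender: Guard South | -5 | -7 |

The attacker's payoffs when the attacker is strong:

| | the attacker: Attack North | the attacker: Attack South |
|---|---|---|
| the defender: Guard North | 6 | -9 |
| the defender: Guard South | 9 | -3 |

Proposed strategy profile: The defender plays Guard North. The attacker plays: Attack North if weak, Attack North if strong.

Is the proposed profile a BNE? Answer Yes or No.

The defender plays Guard North: E[Guard North] = 0.375·(2) + 0.625·(2) = 2; E[Guard South] = 8. Not best-responding. ✗
The attacker (capability weak), facing Guard North: Attack North gives -1, Attack South gives 11. Proposed Attack North is not best — profitable deviation exists. ✗
The attacker (capability strong), facing Guard North: Attack North gives 6, Attack South gives -9. Proposed Attack North is best. ✓

No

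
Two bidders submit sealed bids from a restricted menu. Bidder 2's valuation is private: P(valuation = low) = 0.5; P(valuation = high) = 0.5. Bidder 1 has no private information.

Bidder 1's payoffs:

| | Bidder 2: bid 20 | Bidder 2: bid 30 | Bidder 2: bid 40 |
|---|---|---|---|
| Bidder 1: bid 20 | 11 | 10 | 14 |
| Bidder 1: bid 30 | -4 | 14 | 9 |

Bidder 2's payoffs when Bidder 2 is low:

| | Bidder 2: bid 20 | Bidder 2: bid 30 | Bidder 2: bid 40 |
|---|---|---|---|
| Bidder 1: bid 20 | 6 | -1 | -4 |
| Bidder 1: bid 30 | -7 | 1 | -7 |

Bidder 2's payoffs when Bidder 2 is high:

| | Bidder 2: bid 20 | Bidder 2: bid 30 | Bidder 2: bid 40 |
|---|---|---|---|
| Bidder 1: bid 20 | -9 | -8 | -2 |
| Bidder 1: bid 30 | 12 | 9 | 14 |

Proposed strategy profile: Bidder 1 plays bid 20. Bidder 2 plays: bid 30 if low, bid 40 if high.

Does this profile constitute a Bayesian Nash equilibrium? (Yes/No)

Bidder 1 plays bid 20: E[bid 20] = 0.5·(10) + 0.5·(14) = 12; E[bid 30] = 11.5. Best-responding. ✓
Bidder 2 (valuation low), facing bid 20: bid 20 gives 6, bid 30 gives -1, bid 40 gives -4. Proposed bid 30 is not best — profitable deviation exists. ✗
Bidder 2 (valuation high), facing bid 20: bid 20 gives -9, bid 30 gives -8, bid 40 gives -2. Proposed bid 40 is best. ✓

No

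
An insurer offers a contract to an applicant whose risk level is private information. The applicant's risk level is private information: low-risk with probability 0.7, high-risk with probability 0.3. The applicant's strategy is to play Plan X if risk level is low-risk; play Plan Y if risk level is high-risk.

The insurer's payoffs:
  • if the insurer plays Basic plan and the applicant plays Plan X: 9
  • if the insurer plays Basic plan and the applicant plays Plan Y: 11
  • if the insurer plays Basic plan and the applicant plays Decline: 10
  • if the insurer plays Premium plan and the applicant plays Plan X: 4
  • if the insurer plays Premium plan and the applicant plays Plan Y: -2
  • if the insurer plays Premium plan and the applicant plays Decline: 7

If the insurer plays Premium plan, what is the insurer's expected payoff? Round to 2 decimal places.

2.20

E[Premium plan] = 0.7·4 + 0.3·(-2) = 2.8 + (-0.6) = 2.2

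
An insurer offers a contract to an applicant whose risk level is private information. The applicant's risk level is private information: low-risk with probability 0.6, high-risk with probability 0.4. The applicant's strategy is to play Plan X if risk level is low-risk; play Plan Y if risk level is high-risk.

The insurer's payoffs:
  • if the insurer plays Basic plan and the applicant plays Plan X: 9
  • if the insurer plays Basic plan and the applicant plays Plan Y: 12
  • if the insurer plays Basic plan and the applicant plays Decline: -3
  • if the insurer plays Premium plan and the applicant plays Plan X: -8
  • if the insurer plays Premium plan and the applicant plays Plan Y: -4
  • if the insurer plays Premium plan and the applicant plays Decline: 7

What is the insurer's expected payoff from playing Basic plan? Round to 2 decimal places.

10.20

E[Basic plan] = 0.6·9 + 0.4·12 = 5.4 + 4.8 = 10.2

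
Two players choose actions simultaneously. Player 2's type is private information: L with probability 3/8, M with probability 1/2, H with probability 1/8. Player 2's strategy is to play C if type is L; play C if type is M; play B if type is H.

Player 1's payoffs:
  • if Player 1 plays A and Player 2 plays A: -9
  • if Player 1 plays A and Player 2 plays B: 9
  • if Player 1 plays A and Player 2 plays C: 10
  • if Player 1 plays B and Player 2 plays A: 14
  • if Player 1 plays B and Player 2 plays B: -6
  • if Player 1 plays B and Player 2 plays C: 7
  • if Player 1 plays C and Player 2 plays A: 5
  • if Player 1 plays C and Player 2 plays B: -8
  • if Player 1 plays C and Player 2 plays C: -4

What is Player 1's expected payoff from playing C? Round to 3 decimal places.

Take the expectation over Player 2's type, weighting each type's action by its prior probability.
E[C] = 3/8·(-4) + 1/2·(-4) + 1/8·(-8) = (-3/2) + (-2) + (-1) = -9/2

-4.500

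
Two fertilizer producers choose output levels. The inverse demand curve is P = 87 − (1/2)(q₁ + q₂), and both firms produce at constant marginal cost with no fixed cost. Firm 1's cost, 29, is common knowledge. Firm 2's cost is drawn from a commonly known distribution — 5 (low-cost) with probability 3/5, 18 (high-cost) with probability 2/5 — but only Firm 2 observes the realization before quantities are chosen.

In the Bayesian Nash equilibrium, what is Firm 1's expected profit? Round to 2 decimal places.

341.48

Type-c best response for Firm 2: q₂(c) = (87 − c) − q₁/2.
Firm 1 maximizes expected profit; its first-order condition is 87 − q₁ − (1/2)E[q₂] − 29 = 0.
Substituting E[q₂] and solving: E[c₂] = 10.2, so q₁ = (87 − 2·29 + 10.2)/(3/2) = 26.1333.
E[P] = 87 − (1/2)·(q₁ + E[q₂]) = 42.0667; Firm 1's expected profit = (E[P] − 29)·q₁ = (42.0667 − 29)·26.1333 = 341.476.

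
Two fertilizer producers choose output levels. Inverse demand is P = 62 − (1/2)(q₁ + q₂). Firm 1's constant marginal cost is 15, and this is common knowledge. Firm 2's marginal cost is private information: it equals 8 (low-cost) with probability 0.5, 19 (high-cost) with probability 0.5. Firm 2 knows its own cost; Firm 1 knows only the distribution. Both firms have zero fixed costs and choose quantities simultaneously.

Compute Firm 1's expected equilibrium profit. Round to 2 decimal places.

Type-c best response for Firm 2: q₂(c) = (62 − c) − q₁/2.
Firm 1 maximizes expected profit; its first-order condition is 62 − q₁ − (1/2)E[q₂] − 15 = 0.
Substituting E[q₂] and solving: E[c₂] = 13.5, so q₁ = (62 − 2·15 + 13.5)/(3/2) = 30.3333.
E[P] = 62 − (1/2)·(q₁ + E[q₂]) = 30.1667; Firm 1's expected profit = (E[P] − 15)·q₁ = (30.1667 − 15)·30.3333 = 460.056.

460.06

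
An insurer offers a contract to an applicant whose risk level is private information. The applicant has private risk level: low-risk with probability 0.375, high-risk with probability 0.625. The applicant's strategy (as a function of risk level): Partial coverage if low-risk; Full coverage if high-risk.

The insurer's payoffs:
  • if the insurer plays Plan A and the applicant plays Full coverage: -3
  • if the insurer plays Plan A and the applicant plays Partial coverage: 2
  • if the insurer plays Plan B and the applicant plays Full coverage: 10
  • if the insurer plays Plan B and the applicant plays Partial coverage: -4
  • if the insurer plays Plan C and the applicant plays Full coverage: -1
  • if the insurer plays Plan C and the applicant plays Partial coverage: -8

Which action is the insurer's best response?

E[Plan A] = 0.375·(2) + 0.625·(-3) = -1.125
E[Plan B] = 0.375·(-4) + 0.625·(10) = 4.75
E[Plan C] = 0.375·(-8) + 0.625·(-1) = -3.625
Best response: Plan B (4.75 is the largest).

Plan B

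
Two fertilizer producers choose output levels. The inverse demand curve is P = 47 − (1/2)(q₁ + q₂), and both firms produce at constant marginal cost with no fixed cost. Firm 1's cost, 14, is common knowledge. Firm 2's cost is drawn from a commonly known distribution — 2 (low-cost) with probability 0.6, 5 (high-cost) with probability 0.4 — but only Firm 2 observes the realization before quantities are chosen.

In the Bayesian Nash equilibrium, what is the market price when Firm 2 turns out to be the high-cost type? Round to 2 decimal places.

Firm 2 with cost c maximizes (47 − (1/2)(q₁+q₂) − c)·q₂, giving q₂(c) = (47 − c − (1/2)q₁).
E[c₂] = 0.6·2 + 0.4·5 = 3.2
Firm 1's FOC against E[q₂] yields q₁ = (47 − 2·14 + E[c₂])/(3/2) = (47 − 28 + 3.2)/(3/2) = 14.8.
q₂(high-cost) = 34.6, so P = 47 − (1/2)·(14.8 + 34.6) = 22.3.

22.30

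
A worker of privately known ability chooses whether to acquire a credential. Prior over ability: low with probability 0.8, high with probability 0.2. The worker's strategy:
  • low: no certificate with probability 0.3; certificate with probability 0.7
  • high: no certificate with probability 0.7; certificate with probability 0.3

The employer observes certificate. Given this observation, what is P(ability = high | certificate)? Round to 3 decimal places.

P(certificate) = 0.8·0.7 + 0.2·0.3 = 0.62
P(high | certificate) = (0.2·0.3) / 0.62 = 0.06 / 0.62 = 0.0967742

0.097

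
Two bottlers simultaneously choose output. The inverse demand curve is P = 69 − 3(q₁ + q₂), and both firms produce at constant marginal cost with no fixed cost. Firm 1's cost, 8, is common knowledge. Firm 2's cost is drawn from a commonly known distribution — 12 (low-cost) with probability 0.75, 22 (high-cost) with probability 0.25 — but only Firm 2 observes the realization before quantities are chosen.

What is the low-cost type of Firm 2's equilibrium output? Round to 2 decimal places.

Each type of Firm 2 best-responds to q₁; Firm 1 best-responds to the expected q₂ over Firm 2's types.
Firm 2 with cost c maximizes (69 − 3(q₁+q₂) − c)·q₂, giving q₂(c) = (69 − c − 3q₁)/6.
E[c₂] = 0.75·12 + 0.25·22 = 14.5
Firm 1's FOC against E[q₂] yields q₁ = (69 − 2·8 + E[c₂])/9 = (69 − 16 + 14.5)/9 = 7.5.
q₂(low-cost) = (69 − 12 − 3·7.5)/6 = 5.75.

5.75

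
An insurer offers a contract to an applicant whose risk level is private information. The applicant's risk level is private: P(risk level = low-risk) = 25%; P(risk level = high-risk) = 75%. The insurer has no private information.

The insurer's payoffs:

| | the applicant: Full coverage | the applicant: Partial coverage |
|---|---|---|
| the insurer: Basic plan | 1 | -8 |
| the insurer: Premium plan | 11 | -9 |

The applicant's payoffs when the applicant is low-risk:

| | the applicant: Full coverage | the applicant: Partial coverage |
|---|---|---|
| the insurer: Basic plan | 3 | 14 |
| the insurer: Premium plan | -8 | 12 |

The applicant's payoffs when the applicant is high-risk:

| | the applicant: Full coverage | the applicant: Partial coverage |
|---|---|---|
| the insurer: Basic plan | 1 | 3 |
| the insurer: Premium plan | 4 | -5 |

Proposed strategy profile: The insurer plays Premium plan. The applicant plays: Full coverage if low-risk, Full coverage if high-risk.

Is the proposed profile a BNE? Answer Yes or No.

A profile is a BNE iff every type of every player is best-responding given beliefs about the other side.
The insurer plays Premium plan: E[Premium plan] = 0.25·(11) + 0.75·(11) = 11; E[Basic plan] = 1. Best-responding. ✓
The applicant (risk level low-risk), facing Premium plan: Full coverage gives -8, Partial coverage gives 12. Proposed Full coverage is not best — profitable deviation exists. ✗
The applicant (risk level high-risk), facing Premium plan: Full coverage gives 4, Partial coverage gives -5. Proposed Full coverage is best. ✓

No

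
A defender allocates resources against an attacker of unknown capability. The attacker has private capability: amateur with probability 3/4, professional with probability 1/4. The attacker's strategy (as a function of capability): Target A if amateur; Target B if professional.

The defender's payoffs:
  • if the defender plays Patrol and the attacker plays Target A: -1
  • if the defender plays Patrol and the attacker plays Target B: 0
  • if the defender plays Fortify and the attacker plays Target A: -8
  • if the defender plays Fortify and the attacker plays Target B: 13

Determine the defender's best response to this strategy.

Compute the defender's expected payoff for each action, taking the expectation over the attacker's type.
E[Patrol] = 3/4·(-1) + 1/4·(0) = -3/4
E[Fortify] = 3/4·(-8) + 1/4·(13) = -11/4
Best response: Patrol (-3/4 is the largest).

Patrol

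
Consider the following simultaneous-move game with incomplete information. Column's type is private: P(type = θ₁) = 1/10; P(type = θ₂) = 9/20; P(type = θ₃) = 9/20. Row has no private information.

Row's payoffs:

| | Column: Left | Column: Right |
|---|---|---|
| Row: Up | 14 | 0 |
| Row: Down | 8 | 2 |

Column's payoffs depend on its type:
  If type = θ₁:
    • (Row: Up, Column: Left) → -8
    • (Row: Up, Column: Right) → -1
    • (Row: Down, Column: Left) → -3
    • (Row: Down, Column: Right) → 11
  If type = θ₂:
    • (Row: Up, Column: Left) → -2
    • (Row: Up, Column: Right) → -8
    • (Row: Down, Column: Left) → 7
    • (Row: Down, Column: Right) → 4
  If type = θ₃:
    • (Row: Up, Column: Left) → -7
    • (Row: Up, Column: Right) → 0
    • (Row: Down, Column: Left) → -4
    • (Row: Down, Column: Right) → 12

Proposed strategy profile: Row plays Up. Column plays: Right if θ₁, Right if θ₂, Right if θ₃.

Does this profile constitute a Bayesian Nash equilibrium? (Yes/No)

Row plays Up: E[Up] = 1/10·(0) + 9/20·(0) + 9/20·(0) = 0; E[Down] = 2. Not best-responding. ✗
Column (type θ₁), facing Up: Left gives -8, Right gives -1. Proposed Right is best. ✓
Column (type θ₂), facing Up: Left gives -2, Right gives -8. Proposed Right is not best — profitable deviation exists. ✗
Column (type θ₃), facing Up: Left gives -7, Right gives 0. Proposed Right is best. ✓

No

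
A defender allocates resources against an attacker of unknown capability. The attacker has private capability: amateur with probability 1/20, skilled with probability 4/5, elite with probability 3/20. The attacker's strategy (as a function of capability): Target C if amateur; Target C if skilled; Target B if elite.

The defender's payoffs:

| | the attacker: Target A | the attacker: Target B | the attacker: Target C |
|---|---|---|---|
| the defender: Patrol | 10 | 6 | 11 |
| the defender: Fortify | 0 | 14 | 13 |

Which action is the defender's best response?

Fortify

Compute the defender's expected payoff for each action, taking the expectation over the attacker's type.
E[Patrol] = 1/20·(11) + 4/5·(11) + 3/20·(6) = 41/4
E[Fortify] = 1/20·(13) + 4/5·(13) + 3/20·(14) = 263/20
Best response: Fortify (263/20 is the largest).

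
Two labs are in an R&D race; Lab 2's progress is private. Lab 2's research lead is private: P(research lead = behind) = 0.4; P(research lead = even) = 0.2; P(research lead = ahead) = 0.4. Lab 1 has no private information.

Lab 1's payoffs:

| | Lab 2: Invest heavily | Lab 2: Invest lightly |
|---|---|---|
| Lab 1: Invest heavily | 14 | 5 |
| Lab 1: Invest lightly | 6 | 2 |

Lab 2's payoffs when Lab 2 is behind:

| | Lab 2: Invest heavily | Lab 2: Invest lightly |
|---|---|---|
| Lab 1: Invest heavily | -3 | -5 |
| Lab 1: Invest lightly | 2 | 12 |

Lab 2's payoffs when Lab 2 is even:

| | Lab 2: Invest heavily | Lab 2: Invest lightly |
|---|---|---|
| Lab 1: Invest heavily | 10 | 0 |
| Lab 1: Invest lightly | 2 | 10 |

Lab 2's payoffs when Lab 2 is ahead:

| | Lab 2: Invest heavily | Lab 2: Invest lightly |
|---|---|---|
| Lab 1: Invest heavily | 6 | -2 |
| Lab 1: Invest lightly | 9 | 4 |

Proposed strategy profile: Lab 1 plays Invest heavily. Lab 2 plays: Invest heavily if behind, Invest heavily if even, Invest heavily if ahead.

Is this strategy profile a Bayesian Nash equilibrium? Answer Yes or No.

Yes

Lab 1 plays Invest heavily: E[Invest heavily] = 0.4·(14) + 0.2·(14) + 0.4·(14) = 14; E[Invest lightly] = 6. Best-responding. ✓
Lab 2 (research lead behind), facing Invest heavily: Invest heavily gives -3, Invest lightly gives -5. Proposed Invest heavily is best. ✓
Lab 2 (research lead even), facing Invest heavily: Invest heavily gives 10, Invest lightly gives 0. Proposed Invest heavily is best. ✓
Lab 2 (research lead ahead), facing Invest heavily: Invest heavily gives 6, Invest lightly gives -2. Proposed Invest heavily is best. ✓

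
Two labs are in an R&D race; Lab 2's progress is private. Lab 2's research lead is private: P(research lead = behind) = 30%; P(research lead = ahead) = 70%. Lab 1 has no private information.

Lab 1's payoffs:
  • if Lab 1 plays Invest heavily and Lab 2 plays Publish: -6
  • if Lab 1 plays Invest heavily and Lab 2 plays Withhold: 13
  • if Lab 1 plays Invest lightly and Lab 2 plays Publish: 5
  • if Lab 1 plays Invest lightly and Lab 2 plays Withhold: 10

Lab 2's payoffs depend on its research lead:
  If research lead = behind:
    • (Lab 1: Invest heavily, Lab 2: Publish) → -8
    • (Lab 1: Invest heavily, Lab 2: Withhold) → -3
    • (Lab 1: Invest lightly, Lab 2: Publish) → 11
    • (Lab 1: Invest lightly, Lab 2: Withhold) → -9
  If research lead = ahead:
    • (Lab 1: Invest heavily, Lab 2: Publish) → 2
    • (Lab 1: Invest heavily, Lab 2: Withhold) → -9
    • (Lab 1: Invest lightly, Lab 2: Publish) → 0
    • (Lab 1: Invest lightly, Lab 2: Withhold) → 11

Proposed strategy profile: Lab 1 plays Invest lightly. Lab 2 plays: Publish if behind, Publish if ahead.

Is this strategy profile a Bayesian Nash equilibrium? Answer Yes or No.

No

Lab 1 plays Invest lightly: E[Invest lightly] = 0.3·(5) + 0.7·(5) = 5; E[Invest heavily] = -6. Best-responding. ✓
Lab 2 (research lead behind), facing Invest lightly: Publish gives 11, Withhold gives -9. Proposed Publish is best. ✓
Lab 2 (research lead ahead), facing Invest lightly: Publish gives 0, Withhold gives 11. Proposed Publish is not best — profitable deviation exists. ✗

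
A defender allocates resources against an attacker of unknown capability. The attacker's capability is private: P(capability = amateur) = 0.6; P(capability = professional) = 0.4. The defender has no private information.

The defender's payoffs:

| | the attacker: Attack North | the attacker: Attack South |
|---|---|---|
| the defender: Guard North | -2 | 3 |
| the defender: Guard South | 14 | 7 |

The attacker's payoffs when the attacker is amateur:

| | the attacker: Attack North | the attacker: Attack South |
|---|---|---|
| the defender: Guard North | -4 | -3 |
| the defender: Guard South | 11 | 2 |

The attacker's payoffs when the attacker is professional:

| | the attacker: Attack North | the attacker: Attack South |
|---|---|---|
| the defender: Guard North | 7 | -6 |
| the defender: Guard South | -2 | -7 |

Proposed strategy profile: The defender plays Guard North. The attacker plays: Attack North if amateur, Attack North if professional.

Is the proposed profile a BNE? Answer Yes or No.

A profile is a BNE iff every type of every player is best-responding given beliefs about the other side.
The defender plays Guard North: E[Guard North] = 0.6·(-2) + 0.4·(-2) = -2; E[Guard South] = 14. Not best-responding. ✗
The attacker (capability amateur), facing Guard North: Attack North gives -4, Attack South gives -3. Proposed Attack North is not best — profitable deviation exists. ✗
The attacker (capability professional), facing Guard North: Attack North gives 7, Attack South gives -6. Proposed Attack North is best. ✓

No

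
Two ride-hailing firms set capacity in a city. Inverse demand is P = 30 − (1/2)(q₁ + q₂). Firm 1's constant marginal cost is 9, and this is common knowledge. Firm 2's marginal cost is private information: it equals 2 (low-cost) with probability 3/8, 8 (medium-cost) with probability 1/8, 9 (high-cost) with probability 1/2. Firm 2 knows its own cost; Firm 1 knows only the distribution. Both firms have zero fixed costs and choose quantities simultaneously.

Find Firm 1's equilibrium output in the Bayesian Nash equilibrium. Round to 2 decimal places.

12.17

Type-c best response for Firm 2: q₂(c) = (30 − c) − q₁/2.
Firm 1 maximizes expected profit; its first-order condition is 30 − q₁ − (1/2)E[q₂] − 9 = 0.
Substituting E[q₂] and solving: E[c₂] = 6.25, so q₁ = (30 − 2·9 + 6.25)/(3/2) = 12.1667.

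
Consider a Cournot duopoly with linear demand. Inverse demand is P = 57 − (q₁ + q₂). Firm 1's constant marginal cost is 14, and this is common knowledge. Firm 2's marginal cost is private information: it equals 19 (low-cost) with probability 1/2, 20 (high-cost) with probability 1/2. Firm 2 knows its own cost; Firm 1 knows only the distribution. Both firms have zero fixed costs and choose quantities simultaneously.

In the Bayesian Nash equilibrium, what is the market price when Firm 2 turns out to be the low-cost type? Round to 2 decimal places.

Type-c best response for Firm 2: q₂(c) = (57 − c)/2 − q₁/2.
Firm 1 maximizes expected profit; its first-order condition is 57 − 2q₁ − E[q₂] − 14 = 0.
Substituting E[q₂] and solving: E[c₂] = 19.5, so q₁ = (57 − 2·14 + 19.5)/3 = 16.1667.
q₂(low-cost) = 10.9167, so P = 57 − (16.1667 + 10.9167) = 29.9167.

29.92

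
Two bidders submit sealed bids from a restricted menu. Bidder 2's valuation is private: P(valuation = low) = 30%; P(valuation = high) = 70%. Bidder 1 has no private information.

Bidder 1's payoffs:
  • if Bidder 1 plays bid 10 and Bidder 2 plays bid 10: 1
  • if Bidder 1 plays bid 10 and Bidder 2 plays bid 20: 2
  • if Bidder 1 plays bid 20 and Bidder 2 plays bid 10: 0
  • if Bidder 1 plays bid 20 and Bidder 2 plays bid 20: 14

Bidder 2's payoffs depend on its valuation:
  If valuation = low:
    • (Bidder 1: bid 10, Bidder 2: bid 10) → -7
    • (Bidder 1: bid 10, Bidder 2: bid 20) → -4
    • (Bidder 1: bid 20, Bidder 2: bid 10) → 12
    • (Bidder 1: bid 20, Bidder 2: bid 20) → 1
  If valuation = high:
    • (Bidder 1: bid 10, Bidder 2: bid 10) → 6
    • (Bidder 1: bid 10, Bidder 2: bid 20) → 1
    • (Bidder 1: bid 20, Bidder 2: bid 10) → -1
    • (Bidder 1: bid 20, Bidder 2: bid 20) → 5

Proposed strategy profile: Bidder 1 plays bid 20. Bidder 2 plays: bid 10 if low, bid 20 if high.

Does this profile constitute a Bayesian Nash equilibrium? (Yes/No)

Bidder 1 plays bid 20: E[bid 20] = 0.3·(0) + 0.7·(14) = 9.8; E[bid 10] = 1.7. Best-responding. ✓
Bidder 2 (valuation low), facing bid 20: bid 10 gives 12, bid 20 gives 1. Proposed bid 10 is best. ✓
Bidder 2 (valuation high), facing bid 20: bid 10 gives -1, bid 20 gives 5. Proposed bid 20 is best. ✓

Yes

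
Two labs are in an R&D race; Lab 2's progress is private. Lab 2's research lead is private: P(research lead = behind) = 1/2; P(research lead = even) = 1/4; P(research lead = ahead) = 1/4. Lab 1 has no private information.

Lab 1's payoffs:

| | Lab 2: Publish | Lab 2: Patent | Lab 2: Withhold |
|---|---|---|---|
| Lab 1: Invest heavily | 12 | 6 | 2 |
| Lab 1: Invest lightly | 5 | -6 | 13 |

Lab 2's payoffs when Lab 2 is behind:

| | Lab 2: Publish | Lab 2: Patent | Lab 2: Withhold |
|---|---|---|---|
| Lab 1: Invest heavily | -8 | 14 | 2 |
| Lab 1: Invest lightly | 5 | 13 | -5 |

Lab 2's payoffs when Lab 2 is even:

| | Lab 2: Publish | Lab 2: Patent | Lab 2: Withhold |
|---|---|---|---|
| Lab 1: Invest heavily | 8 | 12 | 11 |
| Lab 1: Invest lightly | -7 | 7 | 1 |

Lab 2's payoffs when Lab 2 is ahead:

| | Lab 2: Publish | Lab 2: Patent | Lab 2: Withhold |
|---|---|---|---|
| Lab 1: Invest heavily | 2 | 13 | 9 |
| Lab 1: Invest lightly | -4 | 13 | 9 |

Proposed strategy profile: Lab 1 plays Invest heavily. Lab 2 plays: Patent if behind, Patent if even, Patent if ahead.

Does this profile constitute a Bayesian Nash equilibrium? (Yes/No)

Yes

A profile is a BNE iff every type of every player is best-responding given beliefs about the other side.
Lab 1 plays Invest heavily: E[Invest heavily] = 1/2·(6) + 1/4·(6) + 1/4·(6) = 6; E[Invest lightly] = -6. Best-responding. ✓
Lab 2 (research lead behind), facing Invest heavily: Publish gives -8, Patent gives 14, Withhold gives 2. Proposed Patent is best. ✓
Lab 2 (research lead even), facing Invest heavily: Publish gives 8, Patent gives 12, Withhold gives 11. Proposed Patent is best. ✓
Lab 2 (research lead ahead), facing Invest heavily: Publish gives 2, Patent gives 13, Withhold gives 9. Proposed Patent is best. ✓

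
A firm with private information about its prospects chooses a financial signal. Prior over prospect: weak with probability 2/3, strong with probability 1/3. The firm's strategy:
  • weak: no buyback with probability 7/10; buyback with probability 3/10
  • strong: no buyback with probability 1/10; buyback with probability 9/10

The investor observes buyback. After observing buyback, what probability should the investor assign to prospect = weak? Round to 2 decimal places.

P(buyback) = (2/3)·(3/10) + (1/3)·(9/10) = 1/2
P(weak | buyback) = ((2/3)·(3/10)) / (1/2) = (1/5) / (1/2) = 2/5

0.40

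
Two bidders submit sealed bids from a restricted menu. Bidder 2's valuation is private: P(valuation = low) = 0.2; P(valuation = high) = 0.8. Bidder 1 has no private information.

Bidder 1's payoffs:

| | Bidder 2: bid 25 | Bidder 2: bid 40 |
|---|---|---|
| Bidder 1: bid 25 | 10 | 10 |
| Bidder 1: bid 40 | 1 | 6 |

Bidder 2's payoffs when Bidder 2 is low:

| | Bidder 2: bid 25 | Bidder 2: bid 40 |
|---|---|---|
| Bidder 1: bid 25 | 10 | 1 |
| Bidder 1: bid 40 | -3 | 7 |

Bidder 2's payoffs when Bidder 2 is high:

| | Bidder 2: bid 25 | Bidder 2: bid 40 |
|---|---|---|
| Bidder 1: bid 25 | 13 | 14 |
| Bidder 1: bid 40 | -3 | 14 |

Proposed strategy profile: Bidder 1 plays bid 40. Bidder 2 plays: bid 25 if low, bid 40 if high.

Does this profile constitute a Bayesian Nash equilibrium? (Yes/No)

Bidder 1 plays bid 40: E[bid 40] = 0.2·(1) + 0.8·(6) = 5; E[bid 25] = 10. Not best-responding. ✗
Bidder 2 (valuation low), facing bid 40: bid 25 gives -3, bid 40 gives 7. Proposed bid 25 is not best — profitable deviation exists. ✗
Bidder 2 (valuation high), facing bid 40: bid 25 gives -3, bid 40 gives 14. Proposed bid 40 is best. ✓

No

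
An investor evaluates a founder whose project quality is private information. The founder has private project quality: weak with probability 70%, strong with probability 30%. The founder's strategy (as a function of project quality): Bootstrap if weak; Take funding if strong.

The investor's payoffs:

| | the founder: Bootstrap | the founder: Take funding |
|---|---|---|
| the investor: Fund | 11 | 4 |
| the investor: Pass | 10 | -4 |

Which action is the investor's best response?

Fund

E[Fund] = 0.7·(11) + 0.3·(4) = 8.9
E[Pass] = 0.7·(10) + 0.3·(-4) = 5.8
Best response: Fund (8.9 is the largest).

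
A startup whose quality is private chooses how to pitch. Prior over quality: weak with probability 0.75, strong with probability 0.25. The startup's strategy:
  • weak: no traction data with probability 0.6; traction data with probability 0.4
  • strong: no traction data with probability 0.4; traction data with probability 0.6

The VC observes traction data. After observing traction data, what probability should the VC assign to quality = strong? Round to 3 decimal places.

0.333

Apply Bayes' rule using the sender's strategy as the likelihood.
P(traction data) = 0.75·0.4 + 0.25·0.6 = 0.45
P(strong | traction data) = (0.25·0.6) / 0.45 = 0.15 / 0.45 = 0.333333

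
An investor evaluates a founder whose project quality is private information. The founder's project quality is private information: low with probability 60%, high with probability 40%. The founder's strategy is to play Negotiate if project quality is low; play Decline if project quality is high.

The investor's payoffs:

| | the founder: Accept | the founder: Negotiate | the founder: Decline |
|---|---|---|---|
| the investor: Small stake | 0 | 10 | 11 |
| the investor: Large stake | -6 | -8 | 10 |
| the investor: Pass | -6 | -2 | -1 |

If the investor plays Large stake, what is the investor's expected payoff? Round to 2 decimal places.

-0.80

Take the expectation over the founder's project quality, weighting each type's action by its prior probability.
E[Large stake] = 0.6·(-8) + 0.4·10 = (-4.8) + 4 = -0.8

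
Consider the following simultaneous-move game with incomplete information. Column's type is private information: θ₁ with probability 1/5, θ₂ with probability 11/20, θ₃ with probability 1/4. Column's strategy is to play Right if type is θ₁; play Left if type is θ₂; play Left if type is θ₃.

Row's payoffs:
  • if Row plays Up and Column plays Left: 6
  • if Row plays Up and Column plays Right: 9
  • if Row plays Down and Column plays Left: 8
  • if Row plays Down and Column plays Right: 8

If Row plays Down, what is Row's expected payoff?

E[Down] = 1/5·8 + 11/20·8 + 1/4·8 = 8/5 + 22/5 + 2 = 8

8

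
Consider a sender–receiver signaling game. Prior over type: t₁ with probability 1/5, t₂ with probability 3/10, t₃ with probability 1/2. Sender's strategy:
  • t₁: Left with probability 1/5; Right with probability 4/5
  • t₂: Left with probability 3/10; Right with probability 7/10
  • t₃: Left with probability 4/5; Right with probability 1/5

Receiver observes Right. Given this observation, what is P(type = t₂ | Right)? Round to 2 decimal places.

Apply Bayes' rule using the sender's strategy as the likelihood.
P(Right) = (1/5)·(4/5) + (3/10)·(7/10) + (1/2)·(1/5) = 47/100
P(t₂ | Right) = ((3/10)·(7/10)) / (47/100) = (21/100) / (47/100) = 21/47

0.45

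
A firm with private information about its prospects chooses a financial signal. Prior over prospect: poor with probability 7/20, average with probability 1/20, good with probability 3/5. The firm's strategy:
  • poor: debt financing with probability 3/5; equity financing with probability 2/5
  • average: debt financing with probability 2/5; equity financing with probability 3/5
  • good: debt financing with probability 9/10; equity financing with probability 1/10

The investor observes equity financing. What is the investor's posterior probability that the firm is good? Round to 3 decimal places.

0.261

P(equity financing) = (7/20)·(2/5) + (1/20)·(3/5) + (3/5)·(1/10) = 23/100
P(good | equity financing) = ((3/5)·(1/10)) / (23/100) = (3/50) / (23/100) = 6/23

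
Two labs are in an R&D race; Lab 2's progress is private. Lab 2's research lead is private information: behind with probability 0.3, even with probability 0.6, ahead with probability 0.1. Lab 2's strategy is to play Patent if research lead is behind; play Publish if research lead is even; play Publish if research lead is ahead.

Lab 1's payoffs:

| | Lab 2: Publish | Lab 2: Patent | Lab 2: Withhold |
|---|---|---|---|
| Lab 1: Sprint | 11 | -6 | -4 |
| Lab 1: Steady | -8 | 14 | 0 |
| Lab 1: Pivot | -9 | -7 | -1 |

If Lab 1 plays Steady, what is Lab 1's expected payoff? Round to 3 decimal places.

E[Steady] = 0.3·14 + 0.6·(-8) + 0.1·(-8) = 4.2 + (-4.8) + (-0.8) = -1.4

-1.400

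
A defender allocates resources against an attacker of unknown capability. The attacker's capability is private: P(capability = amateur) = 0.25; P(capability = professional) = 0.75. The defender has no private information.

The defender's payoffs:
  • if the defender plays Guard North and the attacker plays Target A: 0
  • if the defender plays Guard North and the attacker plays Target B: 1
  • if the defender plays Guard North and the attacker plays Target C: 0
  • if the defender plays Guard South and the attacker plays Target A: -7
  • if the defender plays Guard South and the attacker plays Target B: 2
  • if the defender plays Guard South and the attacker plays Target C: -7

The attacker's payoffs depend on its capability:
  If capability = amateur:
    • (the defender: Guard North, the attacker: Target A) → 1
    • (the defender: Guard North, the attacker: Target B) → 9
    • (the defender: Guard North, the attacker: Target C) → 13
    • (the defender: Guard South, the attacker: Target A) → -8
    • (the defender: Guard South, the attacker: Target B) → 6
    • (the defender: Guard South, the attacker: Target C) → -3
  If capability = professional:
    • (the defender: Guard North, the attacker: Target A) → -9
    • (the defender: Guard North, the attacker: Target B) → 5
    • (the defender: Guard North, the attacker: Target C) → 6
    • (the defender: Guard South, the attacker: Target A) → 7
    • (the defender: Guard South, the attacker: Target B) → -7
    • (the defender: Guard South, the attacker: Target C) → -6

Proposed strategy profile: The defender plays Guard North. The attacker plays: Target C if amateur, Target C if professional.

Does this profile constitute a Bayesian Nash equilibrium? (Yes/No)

Yes

A profile is a BNE iff every type of every player is best-responding given beliefs about the other side.
The defender plays Guard North: E[Guard North] = 0.25·(0) + 0.75·(0) = 0; E[Guard South] = -7. Best-responding. ✓
The attacker (capability amateur), facing Guard North: Target A gives 1, Target B gives 9, Target C gives 13. Proposed Target C is best. ✓
The attacker (capability professional), facing Guard North: Target A gives -9, Target B gives 5, Target C gives 6. Proposed Target C is best. ✓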